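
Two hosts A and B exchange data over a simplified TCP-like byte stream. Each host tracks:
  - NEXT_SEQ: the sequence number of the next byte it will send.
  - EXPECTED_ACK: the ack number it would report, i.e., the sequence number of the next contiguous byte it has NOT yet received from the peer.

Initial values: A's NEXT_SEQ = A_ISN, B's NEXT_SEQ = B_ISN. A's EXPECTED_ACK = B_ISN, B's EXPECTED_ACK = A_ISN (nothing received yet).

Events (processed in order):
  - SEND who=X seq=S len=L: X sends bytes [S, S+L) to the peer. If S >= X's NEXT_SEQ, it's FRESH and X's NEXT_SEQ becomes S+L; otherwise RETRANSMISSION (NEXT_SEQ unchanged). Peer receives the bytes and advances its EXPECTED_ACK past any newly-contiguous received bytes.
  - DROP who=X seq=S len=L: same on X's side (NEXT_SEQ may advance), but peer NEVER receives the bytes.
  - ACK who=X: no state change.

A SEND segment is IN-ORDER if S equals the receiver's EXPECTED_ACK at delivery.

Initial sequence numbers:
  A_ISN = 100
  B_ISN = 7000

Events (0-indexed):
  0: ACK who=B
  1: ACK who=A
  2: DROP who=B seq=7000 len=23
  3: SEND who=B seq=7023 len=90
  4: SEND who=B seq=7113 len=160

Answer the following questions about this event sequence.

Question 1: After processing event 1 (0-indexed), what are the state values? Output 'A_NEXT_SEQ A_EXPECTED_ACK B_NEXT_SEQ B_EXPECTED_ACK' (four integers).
After event 0: A_seq=100 A_ack=7000 B_seq=7000 B_ack=100
After event 1: A_seq=100 A_ack=7000 B_seq=7000 B_ack=100

100 7000 7000 100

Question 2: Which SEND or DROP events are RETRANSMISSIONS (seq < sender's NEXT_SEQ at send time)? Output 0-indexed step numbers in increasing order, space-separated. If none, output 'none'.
Step 2: DROP seq=7000 -> fresh
Step 3: SEND seq=7023 -> fresh
Step 4: SEND seq=7113 -> fresh

Answer: none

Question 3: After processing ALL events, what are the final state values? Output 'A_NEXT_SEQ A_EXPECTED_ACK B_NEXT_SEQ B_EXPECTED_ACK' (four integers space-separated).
After event 0: A_seq=100 A_ack=7000 B_seq=7000 B_ack=100
After event 1: A_seq=100 A_ack=7000 B_seq=7000 B_ack=100
After event 2: A_seq=100 A_ack=7000 B_seq=7023 B_ack=100
After event 3: A_seq=100 A_ack=7000 B_seq=7113 B_ack=100
After event 4: A_seq=100 A_ack=7000 B_seq=7273 B_ack=100

Answer: 100 7000 7273 100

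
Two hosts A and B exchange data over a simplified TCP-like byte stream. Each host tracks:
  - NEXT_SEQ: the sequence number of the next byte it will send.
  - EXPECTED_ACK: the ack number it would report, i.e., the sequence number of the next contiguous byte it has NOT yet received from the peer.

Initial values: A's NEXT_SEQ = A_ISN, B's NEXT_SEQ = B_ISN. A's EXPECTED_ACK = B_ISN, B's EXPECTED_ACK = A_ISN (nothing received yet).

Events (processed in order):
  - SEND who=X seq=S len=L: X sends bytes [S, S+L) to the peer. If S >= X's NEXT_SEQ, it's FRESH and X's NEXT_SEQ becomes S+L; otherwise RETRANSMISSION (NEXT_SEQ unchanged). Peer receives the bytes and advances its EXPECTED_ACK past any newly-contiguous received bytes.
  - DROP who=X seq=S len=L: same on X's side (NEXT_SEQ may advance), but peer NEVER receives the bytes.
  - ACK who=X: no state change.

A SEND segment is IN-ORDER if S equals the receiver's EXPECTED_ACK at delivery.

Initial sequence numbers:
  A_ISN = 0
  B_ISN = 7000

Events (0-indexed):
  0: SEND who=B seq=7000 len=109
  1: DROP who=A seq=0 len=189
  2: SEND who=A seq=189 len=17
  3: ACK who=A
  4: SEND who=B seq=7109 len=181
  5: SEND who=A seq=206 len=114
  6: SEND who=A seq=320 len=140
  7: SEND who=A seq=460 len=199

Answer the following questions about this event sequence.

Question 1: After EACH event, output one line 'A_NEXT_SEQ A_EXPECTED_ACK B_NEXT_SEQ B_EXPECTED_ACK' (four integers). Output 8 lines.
0 7109 7109 0
189 7109 7109 0
206 7109 7109 0
206 7109 7109 0
206 7290 7290 0
320 7290 7290 0
460 7290 7290 0
659 7290 7290 0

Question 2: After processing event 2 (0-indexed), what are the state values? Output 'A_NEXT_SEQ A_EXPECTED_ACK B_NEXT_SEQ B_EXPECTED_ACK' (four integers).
After event 0: A_seq=0 A_ack=7109 B_seq=7109 B_ack=0
After event 1: A_seq=189 A_ack=7109 B_seq=7109 B_ack=0
After event 2: A_seq=206 A_ack=7109 B_seq=7109 B_ack=0

206 7109 7109 0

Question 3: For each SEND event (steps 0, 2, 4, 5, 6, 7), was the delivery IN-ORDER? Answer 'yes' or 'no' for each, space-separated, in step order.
Step 0: SEND seq=7000 -> in-order
Step 2: SEND seq=189 -> out-of-order
Step 4: SEND seq=7109 -> in-order
Step 5: SEND seq=206 -> out-of-order
Step 6: SEND seq=320 -> out-of-order
Step 7: SEND seq=460 -> out-of-order

Answer: yes no yes no no no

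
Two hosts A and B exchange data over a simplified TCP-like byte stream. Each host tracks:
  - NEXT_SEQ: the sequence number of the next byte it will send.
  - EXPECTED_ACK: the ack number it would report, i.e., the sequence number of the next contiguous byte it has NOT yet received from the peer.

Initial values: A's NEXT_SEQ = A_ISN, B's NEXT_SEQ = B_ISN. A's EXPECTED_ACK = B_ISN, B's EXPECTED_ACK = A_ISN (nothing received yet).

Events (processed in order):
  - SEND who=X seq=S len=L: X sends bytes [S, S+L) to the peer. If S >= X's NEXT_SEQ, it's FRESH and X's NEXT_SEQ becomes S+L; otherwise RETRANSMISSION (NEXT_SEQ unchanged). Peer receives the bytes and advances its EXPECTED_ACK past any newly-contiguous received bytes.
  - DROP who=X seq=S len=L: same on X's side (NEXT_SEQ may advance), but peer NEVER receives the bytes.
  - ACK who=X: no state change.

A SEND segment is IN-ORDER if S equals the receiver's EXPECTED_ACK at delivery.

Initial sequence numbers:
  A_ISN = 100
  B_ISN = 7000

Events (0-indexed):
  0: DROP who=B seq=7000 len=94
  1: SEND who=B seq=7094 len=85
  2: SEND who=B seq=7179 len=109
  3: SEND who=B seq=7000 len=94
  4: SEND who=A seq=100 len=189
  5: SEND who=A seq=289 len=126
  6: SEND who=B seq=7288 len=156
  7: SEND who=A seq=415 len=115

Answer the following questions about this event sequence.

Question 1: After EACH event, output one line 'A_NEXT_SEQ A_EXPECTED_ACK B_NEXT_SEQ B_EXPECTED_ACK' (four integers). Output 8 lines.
100 7000 7094 100
100 7000 7179 100
100 7000 7288 100
100 7288 7288 100
289 7288 7288 289
415 7288 7288 415
415 7444 7444 415
530 7444 7444 530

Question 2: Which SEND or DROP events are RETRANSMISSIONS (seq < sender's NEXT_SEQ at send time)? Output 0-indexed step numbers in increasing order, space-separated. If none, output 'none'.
Answer: 3

Derivation:
Step 0: DROP seq=7000 -> fresh
Step 1: SEND seq=7094 -> fresh
Step 2: SEND seq=7179 -> fresh
Step 3: SEND seq=7000 -> retransmit
Step 4: SEND seq=100 -> fresh
Step 5: SEND seq=289 -> fresh
Step 6: SEND seq=7288 -> fresh
Step 7: SEND seq=415 -> fresh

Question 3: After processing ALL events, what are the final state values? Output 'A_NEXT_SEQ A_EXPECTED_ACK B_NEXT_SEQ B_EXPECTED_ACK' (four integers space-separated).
Answer: 530 7444 7444 530

Derivation:
After event 0: A_seq=100 A_ack=7000 B_seq=7094 B_ack=100
After event 1: A_seq=100 A_ack=7000 B_seq=7179 B_ack=100
After event 2: A_seq=100 A_ack=7000 B_seq=7288 B_ack=100
After event 3: A_seq=100 A_ack=7288 B_seq=7288 B_ack=100
After event 4: A_seq=289 A_ack=7288 B_seq=7288 B_ack=289
After event 5: A_seq=415 A_ack=7288 B_seq=7288 B_ack=415
After event 6: A_seq=415 A_ack=7444 B_seq=7444 B_ack=415
After event 7: A_seq=530 A_ack=7444 B_seq=7444 B_ack=530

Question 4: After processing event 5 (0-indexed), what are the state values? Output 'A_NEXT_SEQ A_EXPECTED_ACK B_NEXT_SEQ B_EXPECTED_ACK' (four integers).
After event 0: A_seq=100 A_ack=7000 B_seq=7094 B_ack=100
After event 1: A_seq=100 A_ack=7000 B_seq=7179 B_ack=100
After event 2: A_seq=100 A_ack=7000 B_seq=7288 B_ack=100
After event 3: A_seq=100 A_ack=7288 B_seq=7288 B_ack=100
After event 4: A_seq=289 A_ack=7288 B_seq=7288 B_ack=289
After event 5: A_seq=415 A_ack=7288 B_seq=7288 B_ack=415

415 7288 7288 415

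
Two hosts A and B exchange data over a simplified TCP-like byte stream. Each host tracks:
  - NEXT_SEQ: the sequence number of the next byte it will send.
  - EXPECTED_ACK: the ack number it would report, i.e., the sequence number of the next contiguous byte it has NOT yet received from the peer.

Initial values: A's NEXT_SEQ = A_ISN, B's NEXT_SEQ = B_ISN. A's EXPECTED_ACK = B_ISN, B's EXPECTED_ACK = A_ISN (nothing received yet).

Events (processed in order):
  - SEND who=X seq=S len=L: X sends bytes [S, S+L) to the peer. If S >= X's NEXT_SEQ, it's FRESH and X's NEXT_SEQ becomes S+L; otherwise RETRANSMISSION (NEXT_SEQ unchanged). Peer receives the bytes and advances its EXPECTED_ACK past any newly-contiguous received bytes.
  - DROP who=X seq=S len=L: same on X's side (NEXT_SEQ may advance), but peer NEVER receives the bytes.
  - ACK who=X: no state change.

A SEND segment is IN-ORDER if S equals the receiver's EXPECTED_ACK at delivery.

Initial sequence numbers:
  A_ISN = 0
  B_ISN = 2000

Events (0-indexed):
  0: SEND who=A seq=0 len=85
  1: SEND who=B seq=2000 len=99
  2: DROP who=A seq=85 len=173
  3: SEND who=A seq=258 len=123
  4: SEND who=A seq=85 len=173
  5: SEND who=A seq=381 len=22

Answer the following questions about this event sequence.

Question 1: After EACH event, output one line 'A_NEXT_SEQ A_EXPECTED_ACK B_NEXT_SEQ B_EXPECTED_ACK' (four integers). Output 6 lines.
85 2000 2000 85
85 2099 2099 85
258 2099 2099 85
381 2099 2099 85
381 2099 2099 381
403 2099 2099 403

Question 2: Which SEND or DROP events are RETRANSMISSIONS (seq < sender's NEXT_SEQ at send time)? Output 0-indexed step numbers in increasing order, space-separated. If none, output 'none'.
Step 0: SEND seq=0 -> fresh
Step 1: SEND seq=2000 -> fresh
Step 2: DROP seq=85 -> fresh
Step 3: SEND seq=258 -> fresh
Step 4: SEND seq=85 -> retransmit
Step 5: SEND seq=381 -> fresh

Answer: 4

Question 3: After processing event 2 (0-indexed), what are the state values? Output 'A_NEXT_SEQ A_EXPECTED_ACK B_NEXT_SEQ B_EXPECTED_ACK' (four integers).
After event 0: A_seq=85 A_ack=2000 B_seq=2000 B_ack=85
After event 1: A_seq=85 A_ack=2099 B_seq=2099 B_ack=85
After event 2: A_seq=258 A_ack=2099 B_seq=2099 B_ack=85

258 2099 2099 85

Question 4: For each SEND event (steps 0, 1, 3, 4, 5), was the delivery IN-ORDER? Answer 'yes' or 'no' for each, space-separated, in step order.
Answer: yes yes no yes yes

Derivation:
Step 0: SEND seq=0 -> in-order
Step 1: SEND seq=2000 -> in-order
Step 3: SEND seq=258 -> out-of-order
Step 4: SEND seq=85 -> in-order
Step 5: SEND seq=381 -> in-order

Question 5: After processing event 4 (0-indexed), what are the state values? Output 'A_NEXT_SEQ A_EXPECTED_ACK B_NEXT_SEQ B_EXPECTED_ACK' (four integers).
After event 0: A_seq=85 A_ack=2000 B_seq=2000 B_ack=85
After event 1: A_seq=85 A_ack=2099 B_seq=2099 B_ack=85
After event 2: A_seq=258 A_ack=2099 B_seq=2099 B_ack=85
After event 3: A_seq=381 A_ack=2099 B_seq=2099 B_ack=85
After event 4: A_seq=381 A_ack=2099 B_seq=2099 B_ack=381

381 2099 2099 381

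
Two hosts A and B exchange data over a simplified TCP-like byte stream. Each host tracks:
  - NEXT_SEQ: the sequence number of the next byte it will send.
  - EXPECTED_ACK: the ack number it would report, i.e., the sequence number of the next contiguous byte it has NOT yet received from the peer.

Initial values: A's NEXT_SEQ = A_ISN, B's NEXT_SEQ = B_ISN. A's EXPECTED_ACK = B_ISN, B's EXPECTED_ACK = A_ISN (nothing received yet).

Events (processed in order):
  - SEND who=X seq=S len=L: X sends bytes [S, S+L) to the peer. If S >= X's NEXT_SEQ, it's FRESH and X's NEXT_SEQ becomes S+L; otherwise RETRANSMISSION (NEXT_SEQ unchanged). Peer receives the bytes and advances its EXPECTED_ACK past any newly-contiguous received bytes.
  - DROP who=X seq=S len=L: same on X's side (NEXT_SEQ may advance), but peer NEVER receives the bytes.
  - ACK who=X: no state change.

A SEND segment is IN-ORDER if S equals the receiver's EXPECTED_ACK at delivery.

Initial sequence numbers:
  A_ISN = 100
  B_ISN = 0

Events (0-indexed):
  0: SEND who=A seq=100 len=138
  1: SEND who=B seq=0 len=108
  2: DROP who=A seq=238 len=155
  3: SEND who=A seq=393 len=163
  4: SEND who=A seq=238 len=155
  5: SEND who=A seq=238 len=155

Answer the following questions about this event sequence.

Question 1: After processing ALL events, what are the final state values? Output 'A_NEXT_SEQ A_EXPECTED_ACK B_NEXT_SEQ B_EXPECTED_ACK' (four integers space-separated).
After event 0: A_seq=238 A_ack=0 B_seq=0 B_ack=238
After event 1: A_seq=238 A_ack=108 B_seq=108 B_ack=238
After event 2: A_seq=393 A_ack=108 B_seq=108 B_ack=238
After event 3: A_seq=556 A_ack=108 B_seq=108 B_ack=238
After event 4: A_seq=556 A_ack=108 B_seq=108 B_ack=556
After event 5: A_seq=556 A_ack=108 B_seq=108 B_ack=556

Answer: 556 108 108 556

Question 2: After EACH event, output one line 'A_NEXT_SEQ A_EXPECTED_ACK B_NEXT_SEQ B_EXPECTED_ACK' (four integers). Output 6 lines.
238 0 0 238
238 108 108 238
393 108 108 238
556 108 108 238
556 108 108 556
556 108 108 556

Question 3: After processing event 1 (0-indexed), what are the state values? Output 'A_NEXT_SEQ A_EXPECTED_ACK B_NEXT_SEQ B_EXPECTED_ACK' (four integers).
After event 0: A_seq=238 A_ack=0 B_seq=0 B_ack=238
After event 1: A_seq=238 A_ack=108 B_seq=108 B_ack=238

238 108 108 238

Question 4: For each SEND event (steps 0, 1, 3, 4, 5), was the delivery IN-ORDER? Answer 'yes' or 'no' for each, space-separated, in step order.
Answer: yes yes no yes no

Derivation:
Step 0: SEND seq=100 -> in-order
Step 1: SEND seq=0 -> in-order
Step 3: SEND seq=393 -> out-of-order
Step 4: SEND seq=238 -> in-order
Step 5: SEND seq=238 -> out-of-order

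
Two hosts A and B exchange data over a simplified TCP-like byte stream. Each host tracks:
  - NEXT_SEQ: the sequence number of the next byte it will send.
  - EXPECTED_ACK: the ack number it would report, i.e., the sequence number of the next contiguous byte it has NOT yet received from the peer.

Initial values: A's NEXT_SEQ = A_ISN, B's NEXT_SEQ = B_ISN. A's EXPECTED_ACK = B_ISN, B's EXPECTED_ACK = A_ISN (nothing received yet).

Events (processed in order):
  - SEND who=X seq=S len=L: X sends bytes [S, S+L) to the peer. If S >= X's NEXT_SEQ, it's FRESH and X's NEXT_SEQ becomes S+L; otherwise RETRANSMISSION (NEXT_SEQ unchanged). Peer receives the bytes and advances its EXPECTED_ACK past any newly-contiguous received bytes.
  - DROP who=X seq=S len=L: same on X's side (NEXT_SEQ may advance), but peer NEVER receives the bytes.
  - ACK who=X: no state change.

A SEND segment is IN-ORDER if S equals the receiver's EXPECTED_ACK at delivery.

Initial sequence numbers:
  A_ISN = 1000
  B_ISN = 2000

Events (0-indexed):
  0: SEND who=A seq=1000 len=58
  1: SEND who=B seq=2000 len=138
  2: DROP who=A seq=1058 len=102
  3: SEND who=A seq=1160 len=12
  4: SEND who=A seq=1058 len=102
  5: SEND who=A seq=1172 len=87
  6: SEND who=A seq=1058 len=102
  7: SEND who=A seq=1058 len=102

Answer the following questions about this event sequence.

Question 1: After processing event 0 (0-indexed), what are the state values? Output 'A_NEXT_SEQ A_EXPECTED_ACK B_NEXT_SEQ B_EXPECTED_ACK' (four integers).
After event 0: A_seq=1058 A_ack=2000 B_seq=2000 B_ack=1058

1058 2000 2000 1058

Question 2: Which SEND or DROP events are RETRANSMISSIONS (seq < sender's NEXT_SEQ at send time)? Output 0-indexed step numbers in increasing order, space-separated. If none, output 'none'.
Answer: 4 6 7

Derivation:
Step 0: SEND seq=1000 -> fresh
Step 1: SEND seq=2000 -> fresh
Step 2: DROP seq=1058 -> fresh
Step 3: SEND seq=1160 -> fresh
Step 4: SEND seq=1058 -> retransmit
Step 5: SEND seq=1172 -> fresh
Step 6: SEND seq=1058 -> retransmit
Step 7: SEND seq=1058 -> retransmit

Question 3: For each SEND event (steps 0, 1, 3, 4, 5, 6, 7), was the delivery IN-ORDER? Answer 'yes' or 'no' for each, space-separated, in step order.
Step 0: SEND seq=1000 -> in-order
Step 1: SEND seq=2000 -> in-order
Step 3: SEND seq=1160 -> out-of-order
Step 4: SEND seq=1058 -> in-order
Step 5: SEND seq=1172 -> in-order
Step 6: SEND seq=1058 -> out-of-order
Step 7: SEND seq=1058 -> out-of-order

Answer: yes yes no yes yes no no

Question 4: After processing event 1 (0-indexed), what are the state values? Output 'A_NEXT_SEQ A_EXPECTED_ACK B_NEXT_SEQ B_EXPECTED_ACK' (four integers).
After event 0: A_seq=1058 A_ack=2000 B_seq=2000 B_ack=1058
After event 1: A_seq=1058 A_ack=2138 B_seq=2138 B_ack=1058

1058 2138 2138 1058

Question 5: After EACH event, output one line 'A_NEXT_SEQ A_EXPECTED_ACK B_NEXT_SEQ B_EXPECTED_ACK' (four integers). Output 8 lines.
1058 2000 2000 1058
1058 2138 2138 1058
1160 2138 2138 1058
1172 2138 2138 1058
1172 2138 2138 1172
1259 2138 2138 1259
1259 2138 2138 1259
1259 2138 2138 1259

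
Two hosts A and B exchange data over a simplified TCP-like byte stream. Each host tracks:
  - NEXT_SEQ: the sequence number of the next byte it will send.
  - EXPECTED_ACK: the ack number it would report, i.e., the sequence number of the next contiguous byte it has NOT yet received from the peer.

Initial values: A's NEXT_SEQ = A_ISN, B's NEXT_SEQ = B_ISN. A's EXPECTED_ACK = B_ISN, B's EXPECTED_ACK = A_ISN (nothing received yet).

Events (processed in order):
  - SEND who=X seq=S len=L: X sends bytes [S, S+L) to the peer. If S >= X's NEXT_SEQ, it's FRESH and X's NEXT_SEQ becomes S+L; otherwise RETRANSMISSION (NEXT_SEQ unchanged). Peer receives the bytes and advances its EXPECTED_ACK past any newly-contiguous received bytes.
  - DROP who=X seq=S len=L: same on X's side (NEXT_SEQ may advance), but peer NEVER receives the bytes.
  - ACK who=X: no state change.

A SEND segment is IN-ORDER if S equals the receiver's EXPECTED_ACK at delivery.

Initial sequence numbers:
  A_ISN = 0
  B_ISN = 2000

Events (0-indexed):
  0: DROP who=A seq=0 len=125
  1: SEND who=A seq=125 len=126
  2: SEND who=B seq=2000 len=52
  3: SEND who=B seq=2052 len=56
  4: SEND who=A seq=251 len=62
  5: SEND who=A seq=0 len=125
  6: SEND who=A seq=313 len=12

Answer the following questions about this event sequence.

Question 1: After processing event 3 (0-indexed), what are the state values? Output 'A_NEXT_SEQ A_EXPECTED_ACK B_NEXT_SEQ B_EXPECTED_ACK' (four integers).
After event 0: A_seq=125 A_ack=2000 B_seq=2000 B_ack=0
After event 1: A_seq=251 A_ack=2000 B_seq=2000 B_ack=0
After event 2: A_seq=251 A_ack=2052 B_seq=2052 B_ack=0
After event 3: A_seq=251 A_ack=2108 B_seq=2108 B_ack=0

251 2108 2108 0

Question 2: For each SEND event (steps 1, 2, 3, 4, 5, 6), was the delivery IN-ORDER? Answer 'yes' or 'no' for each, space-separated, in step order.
Step 1: SEND seq=125 -> out-of-order
Step 2: SEND seq=2000 -> in-order
Step 3: SEND seq=2052 -> in-order
Step 4: SEND seq=251 -> out-of-order
Step 5: SEND seq=0 -> in-order
Step 6: SEND seq=313 -> in-order

Answer: no yes yes no yes yes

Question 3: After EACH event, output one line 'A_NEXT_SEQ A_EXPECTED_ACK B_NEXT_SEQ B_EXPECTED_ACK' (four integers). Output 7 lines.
125 2000 2000 0
251 2000 2000 0
251 2052 2052 0
251 2108 2108 0
313 2108 2108 0
313 2108 2108 313
325 2108 2108 325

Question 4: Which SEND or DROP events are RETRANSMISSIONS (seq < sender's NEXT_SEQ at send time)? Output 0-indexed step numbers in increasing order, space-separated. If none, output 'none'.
Step 0: DROP seq=0 -> fresh
Step 1: SEND seq=125 -> fresh
Step 2: SEND seq=2000 -> fresh
Step 3: SEND seq=2052 -> fresh
Step 4: SEND seq=251 -> fresh
Step 5: SEND seq=0 -> retransmit
Step 6: SEND seq=313 -> fresh

Answer: 5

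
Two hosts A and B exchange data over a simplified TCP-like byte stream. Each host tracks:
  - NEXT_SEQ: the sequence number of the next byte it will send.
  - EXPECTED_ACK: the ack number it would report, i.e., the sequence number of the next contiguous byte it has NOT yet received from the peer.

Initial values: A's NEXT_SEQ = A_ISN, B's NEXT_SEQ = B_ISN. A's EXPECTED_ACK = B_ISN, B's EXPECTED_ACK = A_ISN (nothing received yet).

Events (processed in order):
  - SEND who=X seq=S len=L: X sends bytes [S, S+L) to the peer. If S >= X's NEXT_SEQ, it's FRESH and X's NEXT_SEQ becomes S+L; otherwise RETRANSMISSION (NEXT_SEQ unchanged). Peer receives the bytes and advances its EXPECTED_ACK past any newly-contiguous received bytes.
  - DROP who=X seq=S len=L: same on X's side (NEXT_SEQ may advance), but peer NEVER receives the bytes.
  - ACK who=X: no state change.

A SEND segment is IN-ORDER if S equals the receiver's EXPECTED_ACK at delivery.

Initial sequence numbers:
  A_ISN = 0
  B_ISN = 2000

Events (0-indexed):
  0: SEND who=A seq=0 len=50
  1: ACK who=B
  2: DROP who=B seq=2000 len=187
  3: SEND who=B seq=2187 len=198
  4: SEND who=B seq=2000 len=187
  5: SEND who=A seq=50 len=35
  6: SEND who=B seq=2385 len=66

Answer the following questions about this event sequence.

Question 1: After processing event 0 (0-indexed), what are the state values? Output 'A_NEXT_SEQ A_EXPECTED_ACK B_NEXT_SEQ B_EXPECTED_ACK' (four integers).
After event 0: A_seq=50 A_ack=2000 B_seq=2000 B_ack=50

50 2000 2000 50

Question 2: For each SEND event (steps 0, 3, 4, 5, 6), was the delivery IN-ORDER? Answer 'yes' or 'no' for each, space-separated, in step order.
Step 0: SEND seq=0 -> in-order
Step 3: SEND seq=2187 -> out-of-order
Step 4: SEND seq=2000 -> in-order
Step 5: SEND seq=50 -> in-order
Step 6: SEND seq=2385 -> in-order

Answer: yes no yes yes yes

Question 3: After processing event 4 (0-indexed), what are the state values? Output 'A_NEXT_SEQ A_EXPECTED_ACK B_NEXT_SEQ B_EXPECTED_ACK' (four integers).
After event 0: A_seq=50 A_ack=2000 B_seq=2000 B_ack=50
After event 1: A_seq=50 A_ack=2000 B_seq=2000 B_ack=50
After event 2: A_seq=50 A_ack=2000 B_seq=2187 B_ack=50
After event 3: A_seq=50 A_ack=2000 B_seq=2385 B_ack=50
After event 4: A_seq=50 A_ack=2385 B_seq=2385 B_ack=50

50 2385 2385 50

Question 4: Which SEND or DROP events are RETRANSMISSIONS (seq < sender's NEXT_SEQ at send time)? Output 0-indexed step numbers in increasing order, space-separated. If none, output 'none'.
Step 0: SEND seq=0 -> fresh
Step 2: DROP seq=2000 -> fresh
Step 3: SEND seq=2187 -> fresh
Step 4: SEND seq=2000 -> retransmit
Step 5: SEND seq=50 -> fresh
Step 6: SEND seq=2385 -> fresh

Answer: 4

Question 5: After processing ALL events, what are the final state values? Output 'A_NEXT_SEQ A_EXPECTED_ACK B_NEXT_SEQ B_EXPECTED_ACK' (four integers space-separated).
After event 0: A_seq=50 A_ack=2000 B_seq=2000 B_ack=50
After event 1: A_seq=50 A_ack=2000 B_seq=2000 B_ack=50
After event 2: A_seq=50 A_ack=2000 B_seq=2187 B_ack=50
After event 3: A_seq=50 A_ack=2000 B_seq=2385 B_ack=50
After event 4: A_seq=50 A_ack=2385 B_seq=2385 B_ack=50
After event 5: A_seq=85 A_ack=2385 B_seq=2385 B_ack=85
After event 6: A_seq=85 A_ack=2451 B_seq=2451 B_ack=85

Answer: 85 2451 2451 85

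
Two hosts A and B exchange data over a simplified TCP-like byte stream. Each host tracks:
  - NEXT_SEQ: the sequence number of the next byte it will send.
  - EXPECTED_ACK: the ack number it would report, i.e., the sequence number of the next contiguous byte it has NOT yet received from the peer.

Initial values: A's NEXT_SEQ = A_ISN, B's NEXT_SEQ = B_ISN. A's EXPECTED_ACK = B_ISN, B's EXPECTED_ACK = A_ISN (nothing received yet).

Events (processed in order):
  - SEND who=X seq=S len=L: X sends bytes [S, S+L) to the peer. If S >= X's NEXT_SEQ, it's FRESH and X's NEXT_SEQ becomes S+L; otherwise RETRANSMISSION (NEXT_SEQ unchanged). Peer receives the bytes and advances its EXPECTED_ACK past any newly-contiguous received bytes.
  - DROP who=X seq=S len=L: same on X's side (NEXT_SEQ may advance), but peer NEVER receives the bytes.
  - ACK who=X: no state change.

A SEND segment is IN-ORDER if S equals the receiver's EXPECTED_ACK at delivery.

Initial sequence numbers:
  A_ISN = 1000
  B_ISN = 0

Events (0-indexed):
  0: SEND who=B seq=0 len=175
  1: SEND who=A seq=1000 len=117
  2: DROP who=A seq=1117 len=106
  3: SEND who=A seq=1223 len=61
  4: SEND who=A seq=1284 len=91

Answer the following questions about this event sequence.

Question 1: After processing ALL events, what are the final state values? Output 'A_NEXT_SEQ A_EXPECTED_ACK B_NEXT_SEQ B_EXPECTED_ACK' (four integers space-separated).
After event 0: A_seq=1000 A_ack=175 B_seq=175 B_ack=1000
After event 1: A_seq=1117 A_ack=175 B_seq=175 B_ack=1117
After event 2: A_seq=1223 A_ack=175 B_seq=175 B_ack=1117
After event 3: A_seq=1284 A_ack=175 B_seq=175 B_ack=1117
After event 4: A_seq=1375 A_ack=175 B_seq=175 B_ack=1117

Answer: 1375 175 175 1117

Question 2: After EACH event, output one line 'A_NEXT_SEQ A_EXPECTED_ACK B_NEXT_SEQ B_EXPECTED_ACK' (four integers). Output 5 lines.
1000 175 175 1000
1117 175 175 1117
1223 175 175 1117
1284 175 175 1117
1375 175 175 1117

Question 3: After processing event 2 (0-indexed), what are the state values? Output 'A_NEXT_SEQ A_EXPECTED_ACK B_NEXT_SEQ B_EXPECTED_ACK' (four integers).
After event 0: A_seq=1000 A_ack=175 B_seq=175 B_ack=1000
After event 1: A_seq=1117 A_ack=175 B_seq=175 B_ack=1117
After event 2: A_seq=1223 A_ack=175 B_seq=175 B_ack=1117

1223 175 175 1117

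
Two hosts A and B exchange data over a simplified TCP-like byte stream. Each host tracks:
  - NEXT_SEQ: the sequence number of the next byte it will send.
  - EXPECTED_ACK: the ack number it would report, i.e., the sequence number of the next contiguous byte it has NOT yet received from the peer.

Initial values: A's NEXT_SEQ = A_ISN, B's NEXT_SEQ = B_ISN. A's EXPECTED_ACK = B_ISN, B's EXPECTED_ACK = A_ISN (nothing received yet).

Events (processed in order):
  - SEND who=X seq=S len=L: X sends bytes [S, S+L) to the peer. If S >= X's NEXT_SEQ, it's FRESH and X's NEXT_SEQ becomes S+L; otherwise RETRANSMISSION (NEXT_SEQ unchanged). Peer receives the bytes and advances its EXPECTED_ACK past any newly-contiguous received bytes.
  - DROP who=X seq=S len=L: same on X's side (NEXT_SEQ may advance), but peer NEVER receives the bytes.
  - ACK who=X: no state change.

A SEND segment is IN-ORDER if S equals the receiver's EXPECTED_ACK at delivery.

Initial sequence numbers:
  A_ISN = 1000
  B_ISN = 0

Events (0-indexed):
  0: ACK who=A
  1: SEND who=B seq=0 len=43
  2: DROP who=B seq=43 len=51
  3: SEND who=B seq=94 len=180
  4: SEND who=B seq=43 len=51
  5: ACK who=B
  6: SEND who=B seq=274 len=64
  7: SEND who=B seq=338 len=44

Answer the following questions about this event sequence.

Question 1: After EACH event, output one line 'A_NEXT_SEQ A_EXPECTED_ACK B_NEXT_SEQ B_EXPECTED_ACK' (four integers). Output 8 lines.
1000 0 0 1000
1000 43 43 1000
1000 43 94 1000
1000 43 274 1000
1000 274 274 1000
1000 274 274 1000
1000 338 338 1000
1000 382 382 1000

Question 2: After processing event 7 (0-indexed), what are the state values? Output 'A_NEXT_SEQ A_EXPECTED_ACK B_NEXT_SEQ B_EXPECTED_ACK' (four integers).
After event 0: A_seq=1000 A_ack=0 B_seq=0 B_ack=1000
After event 1: A_seq=1000 A_ack=43 B_seq=43 B_ack=1000
After event 2: A_seq=1000 A_ack=43 B_seq=94 B_ack=1000
After event 3: A_seq=1000 A_ack=43 B_seq=274 B_ack=1000
After event 4: A_seq=1000 A_ack=274 B_seq=274 B_ack=1000
After event 5: A_seq=1000 A_ack=274 B_seq=274 B_ack=1000
After event 6: A_seq=1000 A_ack=338 B_seq=338 B_ack=1000
After event 7: A_seq=1000 A_ack=382 B_seq=382 B_ack=1000

1000 382 382 1000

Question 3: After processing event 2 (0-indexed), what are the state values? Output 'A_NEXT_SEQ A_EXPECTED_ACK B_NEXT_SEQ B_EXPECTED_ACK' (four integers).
After event 0: A_seq=1000 A_ack=0 B_seq=0 B_ack=1000
After event 1: A_seq=1000 A_ack=43 B_seq=43 B_ack=1000
After event 2: A_seq=1000 A_ack=43 B_seq=94 B_ack=1000

1000 43 94 1000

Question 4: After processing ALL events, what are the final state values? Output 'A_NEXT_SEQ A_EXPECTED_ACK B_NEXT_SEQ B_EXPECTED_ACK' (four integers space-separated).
Answer: 1000 382 382 1000

Derivation:
After event 0: A_seq=1000 A_ack=0 B_seq=0 B_ack=1000
After event 1: A_seq=1000 A_ack=43 B_seq=43 B_ack=1000
After event 2: A_seq=1000 A_ack=43 B_seq=94 B_ack=1000
After event 3: A_seq=1000 A_ack=43 B_seq=274 B_ack=1000
After event 4: A_seq=1000 A_ack=274 B_seq=274 B_ack=1000
After event 5: A_seq=1000 A_ack=274 B_seq=274 B_ack=1000
After event 6: A_seq=1000 A_ack=338 B_seq=338 B_ack=1000
After event 7: A_seq=1000 A_ack=382 B_seq=382 B_ack=1000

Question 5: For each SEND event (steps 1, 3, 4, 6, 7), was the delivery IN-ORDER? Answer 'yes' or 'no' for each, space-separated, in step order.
Answer: yes no yes yes yes

Derivation:
Step 1: SEND seq=0 -> in-order
Step 3: SEND seq=94 -> out-of-order
Step 4: SEND seq=43 -> in-order
Step 6: SEND seq=274 -> in-order
Step 7: SEND seq=338 -> in-order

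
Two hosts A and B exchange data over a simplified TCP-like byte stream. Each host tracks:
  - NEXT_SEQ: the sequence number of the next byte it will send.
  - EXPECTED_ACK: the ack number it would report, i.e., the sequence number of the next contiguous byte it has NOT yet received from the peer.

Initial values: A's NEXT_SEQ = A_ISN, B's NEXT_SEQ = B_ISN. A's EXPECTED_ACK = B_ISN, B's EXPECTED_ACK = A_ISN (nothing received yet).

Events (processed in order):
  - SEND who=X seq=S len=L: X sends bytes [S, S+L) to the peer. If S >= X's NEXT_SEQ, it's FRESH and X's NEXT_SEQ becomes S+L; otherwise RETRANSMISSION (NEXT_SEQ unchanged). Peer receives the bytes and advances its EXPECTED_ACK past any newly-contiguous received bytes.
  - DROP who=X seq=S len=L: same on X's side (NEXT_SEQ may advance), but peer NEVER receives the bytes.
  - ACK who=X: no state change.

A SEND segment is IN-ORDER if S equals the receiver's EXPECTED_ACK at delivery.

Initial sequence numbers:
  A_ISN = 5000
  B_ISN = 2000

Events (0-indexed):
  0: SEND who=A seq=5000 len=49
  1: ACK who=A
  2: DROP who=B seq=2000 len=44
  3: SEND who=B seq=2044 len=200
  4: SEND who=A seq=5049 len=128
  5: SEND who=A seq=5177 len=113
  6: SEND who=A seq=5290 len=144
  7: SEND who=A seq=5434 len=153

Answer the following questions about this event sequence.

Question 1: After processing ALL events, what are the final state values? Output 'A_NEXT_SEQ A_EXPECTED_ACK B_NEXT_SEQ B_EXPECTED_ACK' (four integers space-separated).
After event 0: A_seq=5049 A_ack=2000 B_seq=2000 B_ack=5049
After event 1: A_seq=5049 A_ack=2000 B_seq=2000 B_ack=5049
After event 2: A_seq=5049 A_ack=2000 B_seq=2044 B_ack=5049
After event 3: A_seq=5049 A_ack=2000 B_seq=2244 B_ack=5049
After event 4: A_seq=5177 A_ack=2000 B_seq=2244 B_ack=5177
After event 5: A_seq=5290 A_ack=2000 B_seq=2244 B_ack=5290
After event 6: A_seq=5434 A_ack=2000 B_seq=2244 B_ack=5434
After event 7: A_seq=5587 A_ack=2000 B_seq=2244 B_ack=5587

Answer: 5587 2000 2244 5587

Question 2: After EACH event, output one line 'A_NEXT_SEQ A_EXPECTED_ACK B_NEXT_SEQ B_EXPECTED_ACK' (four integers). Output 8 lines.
5049 2000 2000 5049
5049 2000 2000 5049
5049 2000 2044 5049
5049 2000 2244 5049
5177 2000 2244 5177
5290 2000 2244 5290
5434 2000 2244 5434
5587 2000 2244 5587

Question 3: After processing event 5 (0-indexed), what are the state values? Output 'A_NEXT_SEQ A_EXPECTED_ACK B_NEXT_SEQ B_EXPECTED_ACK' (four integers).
After event 0: A_seq=5049 A_ack=2000 B_seq=2000 B_ack=5049
After event 1: A_seq=5049 A_ack=2000 B_seq=2000 B_ack=5049
After event 2: A_seq=5049 A_ack=2000 B_seq=2044 B_ack=5049
After event 3: A_seq=5049 A_ack=2000 B_seq=2244 B_ack=5049
After event 4: A_seq=5177 A_ack=2000 B_seq=2244 B_ack=5177
After event 5: A_seq=5290 A_ack=2000 B_seq=2244 B_ack=5290

5290 2000 2244 5290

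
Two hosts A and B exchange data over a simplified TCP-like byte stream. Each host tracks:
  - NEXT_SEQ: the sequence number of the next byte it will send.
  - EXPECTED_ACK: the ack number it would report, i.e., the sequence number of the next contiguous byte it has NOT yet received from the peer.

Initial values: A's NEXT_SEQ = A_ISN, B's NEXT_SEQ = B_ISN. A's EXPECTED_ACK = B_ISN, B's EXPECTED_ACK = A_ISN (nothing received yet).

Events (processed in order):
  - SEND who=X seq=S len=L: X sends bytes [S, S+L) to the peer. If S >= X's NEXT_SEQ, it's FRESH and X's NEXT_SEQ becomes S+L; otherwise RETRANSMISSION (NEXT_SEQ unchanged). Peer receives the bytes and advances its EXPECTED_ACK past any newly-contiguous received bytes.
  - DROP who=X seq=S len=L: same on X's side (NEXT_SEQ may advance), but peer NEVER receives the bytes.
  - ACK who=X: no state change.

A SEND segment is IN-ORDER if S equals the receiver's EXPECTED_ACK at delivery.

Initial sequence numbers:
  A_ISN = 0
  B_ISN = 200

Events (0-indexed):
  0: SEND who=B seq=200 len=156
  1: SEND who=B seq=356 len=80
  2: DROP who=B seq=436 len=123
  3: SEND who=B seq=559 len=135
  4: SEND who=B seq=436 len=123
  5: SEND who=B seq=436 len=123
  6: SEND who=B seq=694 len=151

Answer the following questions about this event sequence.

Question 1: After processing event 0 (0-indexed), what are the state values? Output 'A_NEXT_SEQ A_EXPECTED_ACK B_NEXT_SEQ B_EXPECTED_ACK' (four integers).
After event 0: A_seq=0 A_ack=356 B_seq=356 B_ack=0

0 356 356 0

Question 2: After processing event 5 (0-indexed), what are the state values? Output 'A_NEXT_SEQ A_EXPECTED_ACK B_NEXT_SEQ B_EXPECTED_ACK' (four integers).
After event 0: A_seq=0 A_ack=356 B_seq=356 B_ack=0
After event 1: A_seq=0 A_ack=436 B_seq=436 B_ack=0
After event 2: A_seq=0 A_ack=436 B_seq=559 B_ack=0
After event 3: A_seq=0 A_ack=436 B_seq=694 B_ack=0
After event 4: A_seq=0 A_ack=694 B_seq=694 B_ack=0
After event 5: A_seq=0 A_ack=694 B_seq=694 B_ack=0

0 694 694 0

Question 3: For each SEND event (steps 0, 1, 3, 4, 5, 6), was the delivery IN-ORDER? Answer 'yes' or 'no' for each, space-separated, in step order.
Answer: yes yes no yes no yes

Derivation:
Step 0: SEND seq=200 -> in-order
Step 1: SEND seq=356 -> in-order
Step 3: SEND seq=559 -> out-of-order
Step 4: SEND seq=436 -> in-order
Step 5: SEND seq=436 -> out-of-order
Step 6: SEND seq=694 -> in-order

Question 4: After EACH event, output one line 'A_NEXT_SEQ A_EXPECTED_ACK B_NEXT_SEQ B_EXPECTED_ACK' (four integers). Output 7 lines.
0 356 356 0
0 436 436 0
0 436 559 0
0 436 694 0
0 694 694 0
0 694 694 0
0 845 845 0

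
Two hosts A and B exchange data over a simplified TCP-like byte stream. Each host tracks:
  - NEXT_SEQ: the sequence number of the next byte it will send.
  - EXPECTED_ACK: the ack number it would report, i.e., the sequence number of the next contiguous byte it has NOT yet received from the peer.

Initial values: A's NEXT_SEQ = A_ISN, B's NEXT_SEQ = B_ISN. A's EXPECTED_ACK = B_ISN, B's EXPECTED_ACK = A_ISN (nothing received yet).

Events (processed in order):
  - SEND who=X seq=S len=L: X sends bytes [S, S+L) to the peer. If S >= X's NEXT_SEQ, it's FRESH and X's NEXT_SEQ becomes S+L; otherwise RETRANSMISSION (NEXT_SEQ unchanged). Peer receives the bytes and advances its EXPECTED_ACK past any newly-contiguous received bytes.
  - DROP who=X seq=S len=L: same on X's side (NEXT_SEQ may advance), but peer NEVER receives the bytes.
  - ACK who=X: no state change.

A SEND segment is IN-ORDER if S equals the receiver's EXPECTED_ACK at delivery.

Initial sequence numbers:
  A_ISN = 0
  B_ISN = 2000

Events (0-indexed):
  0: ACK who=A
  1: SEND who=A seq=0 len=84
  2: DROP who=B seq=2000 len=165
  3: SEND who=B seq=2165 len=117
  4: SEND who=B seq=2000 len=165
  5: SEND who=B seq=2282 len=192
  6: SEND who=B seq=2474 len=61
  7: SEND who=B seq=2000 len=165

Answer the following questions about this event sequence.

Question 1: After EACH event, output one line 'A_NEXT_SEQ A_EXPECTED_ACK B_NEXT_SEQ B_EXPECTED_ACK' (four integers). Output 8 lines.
0 2000 2000 0
84 2000 2000 84
84 2000 2165 84
84 2000 2282 84
84 2282 2282 84
84 2474 2474 84
84 2535 2535 84
84 2535 2535 84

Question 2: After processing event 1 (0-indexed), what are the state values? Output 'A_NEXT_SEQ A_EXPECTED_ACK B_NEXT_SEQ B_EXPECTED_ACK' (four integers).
After event 0: A_seq=0 A_ack=2000 B_seq=2000 B_ack=0
After event 1: A_seq=84 A_ack=2000 B_seq=2000 B_ack=84

84 2000 2000 84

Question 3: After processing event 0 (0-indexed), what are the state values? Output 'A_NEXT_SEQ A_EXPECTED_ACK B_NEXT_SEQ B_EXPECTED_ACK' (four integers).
After event 0: A_seq=0 A_ack=2000 B_seq=2000 B_ack=0

0 2000 2000 0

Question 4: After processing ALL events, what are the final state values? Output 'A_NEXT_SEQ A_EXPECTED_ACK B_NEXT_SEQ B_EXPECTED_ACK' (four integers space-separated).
Answer: 84 2535 2535 84

Derivation:
After event 0: A_seq=0 A_ack=2000 B_seq=2000 B_ack=0
After event 1: A_seq=84 A_ack=2000 B_seq=2000 B_ack=84
After event 2: A_seq=84 A_ack=2000 B_seq=2165 B_ack=84
After event 3: A_seq=84 A_ack=2000 B_seq=2282 B_ack=84
After event 4: A_seq=84 A_ack=2282 B_seq=2282 B_ack=84
After event 5: A_seq=84 A_ack=2474 B_seq=2474 B_ack=84
After event 6: A_seq=84 A_ack=2535 B_seq=2535 B_ack=84
After event 7: A_seq=84 A_ack=2535 B_seq=2535 B_ack=84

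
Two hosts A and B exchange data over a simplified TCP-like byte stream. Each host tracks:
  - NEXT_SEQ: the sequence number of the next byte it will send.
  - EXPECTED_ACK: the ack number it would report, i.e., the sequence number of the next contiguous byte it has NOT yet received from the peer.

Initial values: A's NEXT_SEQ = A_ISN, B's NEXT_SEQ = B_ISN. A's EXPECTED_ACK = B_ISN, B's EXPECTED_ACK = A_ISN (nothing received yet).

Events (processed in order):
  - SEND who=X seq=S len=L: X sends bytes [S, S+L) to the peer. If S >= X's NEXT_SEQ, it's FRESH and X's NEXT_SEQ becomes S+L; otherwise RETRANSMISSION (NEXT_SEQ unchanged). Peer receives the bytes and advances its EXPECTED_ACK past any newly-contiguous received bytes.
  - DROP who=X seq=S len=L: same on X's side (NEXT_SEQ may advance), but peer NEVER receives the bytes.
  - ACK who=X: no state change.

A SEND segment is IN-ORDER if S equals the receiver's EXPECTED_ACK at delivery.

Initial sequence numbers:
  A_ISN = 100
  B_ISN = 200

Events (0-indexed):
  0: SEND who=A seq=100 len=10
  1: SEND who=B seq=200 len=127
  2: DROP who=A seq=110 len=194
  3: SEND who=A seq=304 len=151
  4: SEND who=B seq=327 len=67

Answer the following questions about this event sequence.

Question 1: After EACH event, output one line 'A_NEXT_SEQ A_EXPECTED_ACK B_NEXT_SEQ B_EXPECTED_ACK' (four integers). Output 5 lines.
110 200 200 110
110 327 327 110
304 327 327 110
455 327 327 110
455 394 394 110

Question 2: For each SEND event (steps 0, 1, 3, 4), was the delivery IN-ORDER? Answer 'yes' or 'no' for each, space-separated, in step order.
Answer: yes yes no yes

Derivation:
Step 0: SEND seq=100 -> in-order
Step 1: SEND seq=200 -> in-order
Step 3: SEND seq=304 -> out-of-order
Step 4: SEND seq=327 -> in-order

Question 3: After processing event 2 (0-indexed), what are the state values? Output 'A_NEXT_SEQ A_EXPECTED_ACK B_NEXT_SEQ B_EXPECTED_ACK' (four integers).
After event 0: A_seq=110 A_ack=200 B_seq=200 B_ack=110
After event 1: A_seq=110 A_ack=327 B_seq=327 B_ack=110
After event 2: A_seq=304 A_ack=327 B_seq=327 B_ack=110

304 327 327 110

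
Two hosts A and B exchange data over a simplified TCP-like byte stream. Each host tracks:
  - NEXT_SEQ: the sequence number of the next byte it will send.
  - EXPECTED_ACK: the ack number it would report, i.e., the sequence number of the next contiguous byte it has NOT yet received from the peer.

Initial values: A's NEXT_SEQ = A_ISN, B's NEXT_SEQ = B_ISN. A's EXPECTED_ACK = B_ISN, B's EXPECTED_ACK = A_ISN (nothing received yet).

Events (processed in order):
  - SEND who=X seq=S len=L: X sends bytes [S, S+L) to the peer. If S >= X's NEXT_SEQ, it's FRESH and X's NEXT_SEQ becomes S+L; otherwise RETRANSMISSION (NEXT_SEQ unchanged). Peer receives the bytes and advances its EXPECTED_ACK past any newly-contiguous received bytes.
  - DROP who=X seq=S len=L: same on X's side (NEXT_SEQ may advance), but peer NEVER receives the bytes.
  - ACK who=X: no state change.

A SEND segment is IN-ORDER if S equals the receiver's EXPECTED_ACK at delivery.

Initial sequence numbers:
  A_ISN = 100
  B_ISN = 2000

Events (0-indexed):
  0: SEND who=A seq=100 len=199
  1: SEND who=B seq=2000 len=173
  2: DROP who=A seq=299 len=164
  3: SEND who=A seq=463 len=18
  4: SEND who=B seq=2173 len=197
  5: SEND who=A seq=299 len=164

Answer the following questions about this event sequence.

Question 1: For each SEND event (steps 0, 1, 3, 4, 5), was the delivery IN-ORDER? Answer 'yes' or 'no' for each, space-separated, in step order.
Answer: yes yes no yes yes

Derivation:
Step 0: SEND seq=100 -> in-order
Step 1: SEND seq=2000 -> in-order
Step 3: SEND seq=463 -> out-of-order
Step 4: SEND seq=2173 -> in-order
Step 5: SEND seq=299 -> in-order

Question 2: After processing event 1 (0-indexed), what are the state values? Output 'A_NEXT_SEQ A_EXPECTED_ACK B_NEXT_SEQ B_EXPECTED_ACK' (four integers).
After event 0: A_seq=299 A_ack=2000 B_seq=2000 B_ack=299
After event 1: A_seq=299 A_ack=2173 B_seq=2173 B_ack=299

299 2173 2173 299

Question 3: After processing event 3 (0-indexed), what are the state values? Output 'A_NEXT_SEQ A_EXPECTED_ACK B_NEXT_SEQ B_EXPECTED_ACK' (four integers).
After event 0: A_seq=299 A_ack=2000 B_seq=2000 B_ack=299
After event 1: A_seq=299 A_ack=2173 B_seq=2173 B_ack=299
After event 2: A_seq=463 A_ack=2173 B_seq=2173 B_ack=299
After event 3: A_seq=481 A_ack=2173 B_seq=2173 B_ack=299

481 2173 2173 299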